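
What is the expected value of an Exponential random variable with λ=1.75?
0.5714

We have X ~ Exponential(λ=1.75).

For an Exponential distribution with λ=1.75:
E[X] = 0.5714

This is the expected (average) value of X.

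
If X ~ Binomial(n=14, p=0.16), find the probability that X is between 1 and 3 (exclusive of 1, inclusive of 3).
0.506542

We have X ~ Binomial(n=14, p=0.16).

To find P(1 < X ≤ 3), we use:
P(1 < X ≤ 3) = P(X ≤ 3) - P(X ≤ 1)
                 = F(3) - F(1)
                 = 0.825829 - 0.319287
                 = 0.506542

So there's approximately a 50.7% chance that X falls in this range.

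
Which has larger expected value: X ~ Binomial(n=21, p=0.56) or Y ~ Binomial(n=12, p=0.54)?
X has larger mean (11.7600 > 6.4800)

Compute the expected value for each distribution:

X ~ Binomial(n=21, p=0.56):
E[X] = 11.7600

Y ~ Binomial(n=12, p=0.54):
E[Y] = 6.4800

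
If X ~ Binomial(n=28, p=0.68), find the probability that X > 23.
0.029488

We have X ~ Binomial(n=28, p=0.68).

P(X > 23) = 1 - P(X ≤ 23)
                = 1 - F(23)
                = 1 - 0.970512
                = 0.029488

So there's approximately a 2.9% chance that X exceeds 23.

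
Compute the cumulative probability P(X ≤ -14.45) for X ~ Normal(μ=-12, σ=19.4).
0.449752

We have X ~ Normal(μ=-12, σ=19.4).

The CDF gives us P(X ≤ k).

Using the CDF:
P(X ≤ -14.45) = 0.449752

This means there's approximately a 45.0% chance that X is at most -14.45.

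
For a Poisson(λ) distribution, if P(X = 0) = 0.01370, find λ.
λ = 4.2904

For a Poisson(λ) distribution, the PMF at 0 is:
P(X = 0) = λ^0 e^(-λ) / 0! = e^(-λ)

Given P(X = 0) = 0.01370:
e^(-λ) = 0.01370
-λ = ln(0.01370)
λ = -ln(0.01370) = 4.2904

Verification: e^(-4.2904) = 0.01370 ✓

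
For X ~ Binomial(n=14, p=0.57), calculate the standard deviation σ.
1.8524

We have X ~ Binomial(n=14, p=0.57).

For a Binomial distribution with n=14, p=0.57:
σ = √Var(X) = 1.8524

The standard deviation is the square root of the variance.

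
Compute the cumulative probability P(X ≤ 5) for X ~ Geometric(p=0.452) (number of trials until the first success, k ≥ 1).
0.950580

We have X ~ Geometric(p=0.452) (number of trials until the first success, k ≥ 1).

The CDF gives us P(X ≤ k).

Using the CDF:
P(X ≤ 5) = 0.950580

This means there's approximately a 95.1% chance that X is at most 5.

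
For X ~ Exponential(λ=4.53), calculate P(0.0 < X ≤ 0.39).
0.829104

We have X ~ Exponential(λ=4.53).

To find P(0.0 < X ≤ 0.39), we use:
P(0.0 < X ≤ 0.39) = P(X ≤ 0.39) - P(X ≤ 0.0)
                 = F(0.39) - F(0.0)
                 = 0.829104 - 0.000000
                 = 0.829104

So there's approximately a 82.9% chance that X falls in this range.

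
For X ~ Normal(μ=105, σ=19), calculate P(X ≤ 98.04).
0.357065

We have X ~ Normal(μ=105, σ=19).

The CDF gives us P(X ≤ k).

Using the CDF:
P(X ≤ 98.04) = 0.357065

This means there's approximately a 35.7% chance that X is at most 98.04.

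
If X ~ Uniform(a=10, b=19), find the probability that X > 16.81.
0.243333

We have X ~ Uniform(a=10, b=19).

P(X > 16.81) = 1 - P(X ≤ 16.81)
                = 1 - F(16.81)
                = 1 - 0.756667
                = 0.243333

So there's approximately a 24.3% chance that X exceeds 16.81.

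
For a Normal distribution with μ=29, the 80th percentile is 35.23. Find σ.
σ = 7.4024

For X ~ Normal(μ, σ), the p-th percentile satisfies x = μ + z_p × σ,
where z_p = Φ⁻¹(p) is the standard normal quantile.

Step 1: z_{0.8} = Φ⁻¹(0.8) = 0.8416

Step 2: Solve for σ:
35.23 = 29 + 0.8416 × σ
σ = (35.23 - 29) / 0.8416
σ = 6.23 / 0.8416
σ = 7.4024

Verification: μ + z × σ = 29 + 0.8416 × 7.4024 = 35.23 ✓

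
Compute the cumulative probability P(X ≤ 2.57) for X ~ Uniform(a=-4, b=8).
0.547500

We have X ~ Uniform(a=-4, b=8).

The CDF gives us P(X ≤ k).

Using the CDF:
P(X ≤ 2.57) = 0.547500

This means there's approximately a 54.8% chance that X is at most 2.57.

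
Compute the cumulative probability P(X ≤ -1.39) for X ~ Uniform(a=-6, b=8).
0.329286

We have X ~ Uniform(a=-6, b=8).

The CDF gives us P(X ≤ k).

Using the CDF:
P(X ≤ -1.39) = 0.329286

This means there's approximately a 32.9% chance that X is at most -1.39.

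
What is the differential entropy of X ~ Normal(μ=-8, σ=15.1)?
4.1336 nats

We have X ~ Normal(μ=-8, σ=15.1).

The differential entropy measures the uncertainty or information content of the distribution.

For a Normal distribution with μ=-8, σ=15.1:
h(X) = 4.1336 nats

(In bits, this would be 5.9636 bits.)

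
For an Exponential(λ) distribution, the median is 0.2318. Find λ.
λ = 2.9903

For X ~ Exponential(λ), the CDF is F(x) = 1 - e^(-λx).
The median m satisfies F(m) = 0.5:
1 - e^(-λm) = 0.5
e^(-λm) = 0.5
λm = ln(2)
m = ln(2) / λ

Given m = 0.2318:
λ = ln(2) / 0.2318 = 0.693147 / 0.2318 = 2.9903

Verification: ln(2) / 2.9903 = 0.2318 ✓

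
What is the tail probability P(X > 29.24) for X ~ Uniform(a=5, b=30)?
0.030400

We have X ~ Uniform(a=5, b=30).

P(X > 29.24) = 1 - P(X ≤ 29.24)
                = 1 - F(29.24)
                = 1 - 0.969600
                = 0.030400

So there's approximately a 3.0% chance that X exceeds 29.24.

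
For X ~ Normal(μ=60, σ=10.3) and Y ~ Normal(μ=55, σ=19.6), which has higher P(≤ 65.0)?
Y has higher probability (P(Y ≤ 65.0) = 0.6950 > P(X ≤ 65.0) = 0.6863)

Compute P(≤ 65.0) for each distribution:

X ~ Normal(μ=60, σ=10.3):
P(X ≤ 65.0) = 0.6863

Y ~ Normal(μ=55, σ=19.6):
P(Y ≤ 65.0) = 0.6950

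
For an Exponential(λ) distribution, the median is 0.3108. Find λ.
λ = 2.2302

For X ~ Exponential(λ), the CDF is F(x) = 1 - e^(-λx).
The median m satisfies F(m) = 0.5:
1 - e^(-λm) = 0.5
e^(-λm) = 0.5
λm = ln(2)
m = ln(2) / λ

Given m = 0.3108:
λ = ln(2) / 0.3108 = 0.693147 / 0.3108 = 2.2302

Verification: ln(2) / 2.2302 = 0.3108 ✓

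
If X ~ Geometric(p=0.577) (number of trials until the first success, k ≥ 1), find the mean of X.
1.7331

We have X ~ Geometric(p=0.577) (number of trials until the first success, k ≥ 1).

For a Geometric distribution with p=0.577 (number of trials until the first success, k ≥ 1):
E[X] = 1.7331

This is the expected (average) value of X.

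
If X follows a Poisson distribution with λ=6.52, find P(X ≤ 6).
0.523376

We have X ~ Poisson(λ=6.52).

The CDF gives us P(X ≤ k).

Using the CDF:
P(X ≤ 6) = 0.523376

This means there's approximately a 52.3% chance that X is at most 6.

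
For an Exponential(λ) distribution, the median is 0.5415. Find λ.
λ = 1.2801

For X ~ Exponential(λ), the CDF is F(x) = 1 - e^(-λx).
The median m satisfies F(m) = 0.5:
1 - e^(-λm) = 0.5
e^(-λm) = 0.5
λm = ln(2)
m = ln(2) / λ

Given m = 0.5415:
λ = ln(2) / 0.5415 = 0.693147 / 0.5415 = 1.2801

Verification: ln(2) / 1.2801 = 0.5415 ✓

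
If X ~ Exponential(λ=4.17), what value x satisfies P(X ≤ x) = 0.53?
0.1811

We have X ~ Exponential(λ=4.17).

We want to find x such that P(X ≤ x) = 0.53.

This is the 53rd percentile, which means 53% of values fall below this point.

Using the inverse CDF (quantile function):
x = F⁻¹(0.53) = 0.1811

Verification: P(X ≤ 0.1811) = 0.53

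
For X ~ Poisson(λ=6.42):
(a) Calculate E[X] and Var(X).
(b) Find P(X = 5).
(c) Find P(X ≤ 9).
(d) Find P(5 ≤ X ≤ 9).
(a) E[X] = 6.4200, Var(X) = 6.4200
(b) P(X = 5) = 0.148021
(c) P(X ≤ 9) = 0.884143
(d) P(5 ≤ X ≤ 9) = 0.651387

We have X ~ Poisson(λ=6.42).

(a) Moments:
E[X] = 6.4200
Var(X) = 6.4200
σ = √Var(X) = 2.5338

(b) Point probability using PMF:
P(X = 5) = 0.148021

(c) Cumulative probability using CDF:
P(X ≤ 9) = F(9) = 0.884143

(d) Range probability:
P(5 ≤ X ≤ 9) = P(X ≤ 9) - P(X ≤ 4)
                   = F(9) - F(4)
                   = 0.884143 - 0.232756
                   = 0.651387

This means approximately 65.1% of outcomes fall in the interval [5, 9].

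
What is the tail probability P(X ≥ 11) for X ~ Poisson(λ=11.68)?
0.618354

We have X ~ Poisson(λ=11.68).

For discrete distributions, P(X ≥ 11) = 1 - P(X ≤ 10).

P(X ≤ 10) = 0.381646
P(X ≥ 11) = 1 - 0.381646 = 0.618354

So there's approximately a 61.8% chance that X is at least 11.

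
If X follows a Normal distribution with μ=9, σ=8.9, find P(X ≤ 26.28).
0.973906

We have X ~ Normal(μ=9, σ=8.9).

The CDF gives us P(X ≤ k).

Using the CDF:
P(X ≤ 26.28) = 0.973906

This means there's approximately a 97.4% chance that X is at most 26.28.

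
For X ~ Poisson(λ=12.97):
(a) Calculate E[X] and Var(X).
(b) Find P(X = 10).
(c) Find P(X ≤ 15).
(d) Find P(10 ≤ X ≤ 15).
(a) E[X] = 12.9700, Var(X) = 12.9700
(b) P(X = 10) = 0.086464
(c) P(X ≤ 15) = 0.766255
(d) P(10 ≤ X ≤ 15) = 0.598452

We have X ~ Poisson(λ=12.97).

(a) Moments:
E[X] = 12.9700
Var(X) = 12.9700
σ = √Var(X) = 3.6014

(b) Point probability using PMF:
P(X = 10) = 0.086464

(c) Cumulative probability using CDF:
P(X ≤ 15) = F(15) = 0.766255

(d) Range probability:
P(10 ≤ X ≤ 15) = P(X ≤ 15) - P(X ≤ 9)
                   = F(15) - F(9)
                   = 0.766255 - 0.167803
                   = 0.598452

This means approximately 59.8% of outcomes fall in the interval [10, 15].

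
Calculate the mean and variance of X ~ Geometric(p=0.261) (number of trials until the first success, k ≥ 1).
E[X] = 3.8314, Var(X) = 10.8483

We have X ~ Geometric(p=0.261) (number of trials until the first success, k ≥ 1).

For a Geometric distribution with p=0.261 (number of trials until the first success, k ≥ 1):

Expected value:
E[X] = 3.8314

Variance:
Var(X) = 10.8483

Standard deviation:
σ = √Var(X) = 3.2937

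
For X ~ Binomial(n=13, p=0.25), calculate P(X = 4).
0.209709

We have X ~ Binomial(n=13, p=0.25).

For a Binomial distribution, the PMF gives us the probability of each outcome.

Using the PMF formula:
P(X = 4) = 0.209709

Rounded to 4 decimal places: 0.2097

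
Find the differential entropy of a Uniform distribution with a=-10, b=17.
3.2958 nats

We have X ~ Uniform(a=-10, b=17).

The differential entropy measures the uncertainty or information content of the distribution.

For a Uniform distribution with a=-10, b=17:
h(X) = 3.2958 nats

(In bits, this would be 4.7549 bits.)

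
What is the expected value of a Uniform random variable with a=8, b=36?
22.0000

We have X ~ Uniform(a=8, b=36).

For a Uniform distribution with a=8, b=36:
E[X] = 22.0000

This is the expected (average) value of X.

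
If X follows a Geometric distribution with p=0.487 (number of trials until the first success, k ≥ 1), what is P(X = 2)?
0.249831

We have X ~ Geometric(p=0.487) (number of trials until the first success, k ≥ 1).

For a Geometric distribution, the PMF gives us the probability of each outcome.

Using the PMF formula:
P(X = 2) = 0.249831

Rounded to 4 decimal places: 0.2498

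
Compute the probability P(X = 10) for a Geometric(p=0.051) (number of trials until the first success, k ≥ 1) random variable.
0.031839

We have X ~ Geometric(p=0.051) (number of trials until the first success, k ≥ 1).

For a Geometric distribution, the PMF gives us the probability of each outcome.

Using the PMF formula:
P(X = 10) = 0.031839

Rounded to 4 decimal places: 0.0318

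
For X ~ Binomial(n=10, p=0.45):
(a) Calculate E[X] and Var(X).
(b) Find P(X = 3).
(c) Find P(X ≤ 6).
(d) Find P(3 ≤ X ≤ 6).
(a) E[X] = 4.5000, Var(X) = 2.4750
(b) P(X = 3) = 0.166478
(c) P(X ≤ 6) = 0.898005
(d) P(3 ≤ X ≤ 6) = 0.798445

We have X ~ Binomial(n=10, p=0.45).

(a) Moments:
E[X] = 4.5000
Var(X) = 2.4750
σ = √Var(X) = 1.5732

(b) Point probability using PMF:
P(X = 3) = 0.166478

(c) Cumulative probability using CDF:
P(X ≤ 6) = F(6) = 0.898005

(d) Range probability:
P(3 ≤ X ≤ 6) = P(X ≤ 6) - P(X ≤ 2)
                   = F(6) - F(2)
                   = 0.898005 - 0.099560
                   = 0.798445

This means approximately 79.8% of outcomes fall in the interval [3, 6].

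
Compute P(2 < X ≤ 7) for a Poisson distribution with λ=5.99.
0.682939

We have X ~ Poisson(λ=5.99).

To find P(2 < X ≤ 7), we use:
P(2 < X ≤ 7) = P(X ≤ 7) - P(X ≤ 2)
                 = F(7) - F(2)
                 = 0.745355 - 0.062416
                 = 0.682939

So there's approximately a 68.3% chance that X falls in this range.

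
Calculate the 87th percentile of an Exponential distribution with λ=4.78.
0.4268

We have X ~ Exponential(λ=4.78).

We want to find x such that P(X ≤ x) = 0.87.

This is the 87th percentile, which means 87% of values fall below this point.

Using the inverse CDF (quantile function):
x = F⁻¹(0.87) = 0.4268

Verification: P(X ≤ 0.4268) = 0.87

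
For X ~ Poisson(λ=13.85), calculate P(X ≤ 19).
0.929459

We have X ~ Poisson(λ=13.85).

The CDF gives us P(X ≤ k).

Using the CDF:
P(X ≤ 19) = 0.929459

This means there's approximately a 92.9% chance that X is at most 19.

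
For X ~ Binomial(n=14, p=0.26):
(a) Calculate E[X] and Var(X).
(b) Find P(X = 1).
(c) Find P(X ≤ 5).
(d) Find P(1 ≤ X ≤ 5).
(a) E[X] = 3.6400, Var(X) = 2.6936
(b) P(X = 1) = 0.072630
(c) P(X ≤ 5) = 0.869896
(d) P(1 ≤ X ≤ 5) = 0.855131

We have X ~ Binomial(n=14, p=0.26).

(a) Moments:
E[X] = 3.6400
Var(X) = 2.6936
σ = √Var(X) = 1.6412

(b) Point probability using PMF:
P(X = 1) = 0.072630

(c) Cumulative probability using CDF:
P(X ≤ 5) = F(5) = 0.869896

(d) Range probability:
P(1 ≤ X ≤ 5) = P(X ≤ 5) - P(X ≤ 0)
                   = F(5) - F(0)
                   = 0.869896 - 0.014765
                   = 0.855131

This means approximately 85.5% of outcomes fall in the interval [1, 5].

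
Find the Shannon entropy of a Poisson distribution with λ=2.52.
1.8352 nats

We have X ~ Poisson(λ=2.52).

The Shannon entropy measures the uncertainty or information content of the distribution.

For a Poisson distribution with λ=2.52:
H(X) = 1.8352 nats

(In bits, this would be 2.6476 bits.)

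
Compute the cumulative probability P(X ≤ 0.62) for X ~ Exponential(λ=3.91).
0.911451

We have X ~ Exponential(λ=3.91).

The CDF gives us P(X ≤ k).

Using the CDF:
P(X ≤ 0.62) = 0.911451

This means there's approximately a 91.1% chance that X is at most 0.62.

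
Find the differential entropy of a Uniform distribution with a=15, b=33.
2.8904 nats

We have X ~ Uniform(a=15, b=33).

The differential entropy measures the uncertainty or information content of the distribution.

For a Uniform distribution with a=15, b=33:
h(X) = 2.8904 nats

(In bits, this would be 4.1699 bits.)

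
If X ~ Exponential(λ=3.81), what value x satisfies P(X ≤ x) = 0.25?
0.0755

We have X ~ Exponential(λ=3.81).

We want to find x such that P(X ≤ x) = 0.25.

This is the 25th percentile, which means 25% of values fall below this point.

Using the inverse CDF (quantile function):
x = F⁻¹(0.25) = 0.0755

Verification: P(X ≤ 0.0755) = 0.25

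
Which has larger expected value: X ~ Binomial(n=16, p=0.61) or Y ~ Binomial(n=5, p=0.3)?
X has larger mean (9.7600 > 1.5000)

Compute the expected value for each distribution:

X ~ Binomial(n=16, p=0.61):
E[X] = 9.7600

Y ~ Binomial(n=5, p=0.3):
E[Y] = 1.5000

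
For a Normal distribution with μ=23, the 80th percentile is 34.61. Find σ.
σ = 13.7948

For X ~ Normal(μ, σ), the p-th percentile satisfies x = μ + z_p × σ,
where z_p = Φ⁻¹(p) is the standard normal quantile.

Step 1: z_{0.8} = Φ⁻¹(0.8) = 0.8416

Step 2: Solve for σ:
34.61 = 23 + 0.8416 × σ
σ = (34.61 - 23) / 0.8416
σ = 11.61 / 0.8416
σ = 13.7948

Verification: μ + z × σ = 23 + 0.8416 × 13.7948 = 34.61 ✓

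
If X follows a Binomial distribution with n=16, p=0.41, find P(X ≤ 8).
0.838055

We have X ~ Binomial(n=16, p=0.41).

The CDF gives us P(X ≤ k).

Using the CDF:
P(X ≤ 8) = 0.838055

This means there's approximately a 83.8% chance that X is at most 8.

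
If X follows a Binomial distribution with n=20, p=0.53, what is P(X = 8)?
0.091127

We have X ~ Binomial(n=20, p=0.53).

For a Binomial distribution, the PMF gives us the probability of each outcome.

Using the PMF formula:
P(X = 8) = 0.091127

Rounded to 4 decimal places: 0.0911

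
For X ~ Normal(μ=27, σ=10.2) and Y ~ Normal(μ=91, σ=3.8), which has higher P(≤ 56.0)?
X has higher probability (P(X ≤ 56.0) = 0.9978 > P(Y ≤ 56.0) = 0.0000)

Compute P(≤ 56.0) for each distribution:

X ~ Normal(μ=27, σ=10.2):
P(X ≤ 56.0) = 0.9978

Y ~ Normal(μ=91, σ=3.8):
P(Y ≤ 56.0) = 0.0000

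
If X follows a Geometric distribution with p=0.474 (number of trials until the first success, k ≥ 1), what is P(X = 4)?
0.068982

We have X ~ Geometric(p=0.474) (number of trials until the first success, k ≥ 1).

For a Geometric distribution, the PMF gives us the probability of each outcome.

Using the PMF formula:
P(X = 4) = 0.068982

Rounded to 4 decimal places: 0.0690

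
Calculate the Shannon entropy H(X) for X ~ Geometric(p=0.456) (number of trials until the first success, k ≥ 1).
1.5116 nats

We have X ~ Geometric(p=0.456) (number of trials until the first success, k ≥ 1).

The Shannon entropy measures the uncertainty or information content of the distribution.

For a Geometric distribution with p=0.456 (number of trials until the first success, k ≥ 1):
H(X) = 1.5116 nats

(In bits, this would be 2.1807 bits.)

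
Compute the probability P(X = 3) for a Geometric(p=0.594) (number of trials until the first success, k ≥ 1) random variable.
0.097913

We have X ~ Geometric(p=0.594) (number of trials until the first success, k ≥ 1).

For a Geometric distribution, the PMF gives us the probability of each outcome.

Using the PMF formula:
P(X = 3) = 0.097913

Rounded to 4 decimal places: 0.0979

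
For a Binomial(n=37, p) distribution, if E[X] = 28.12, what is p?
p = 0.76

For a Binomial(n, p) distribution:
E[X] = n × p

Given n = 37 and E[X] = 28.12:
28.12 = 37 × p
p = 28.12 / 37 = 0.76

Verification: Binomial(37, 0.76) has E[X] = 28.12 ✓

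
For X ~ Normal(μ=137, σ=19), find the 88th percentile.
159.3247

We have X ~ Normal(μ=137, σ=19).

We want to find x such that P(X ≤ x) = 0.88.

This is the 88th percentile, which means 88% of values fall below this point.

Using the inverse CDF (quantile function):
x = F⁻¹(0.88) = 159.3247

Verification: P(X ≤ 159.3247) = 0.88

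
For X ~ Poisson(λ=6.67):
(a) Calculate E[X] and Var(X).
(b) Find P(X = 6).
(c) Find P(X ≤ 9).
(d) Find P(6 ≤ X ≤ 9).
(a) E[X] = 6.6700, Var(X) = 6.6700
(b) P(X = 6) = 0.155124
(c) P(X ≤ 9) = 0.862324
(d) P(6 ≤ X ≤ 9) = 0.517504

We have X ~ Poisson(λ=6.67).

(a) Moments:
E[X] = 6.6700
Var(X) = 6.6700
σ = √Var(X) = 2.5826

(b) Point probability using PMF:
P(X = 6) = 0.155124

(c) Cumulative probability using CDF:
P(X ≤ 9) = F(9) = 0.862324

(d) Range probability:
P(6 ≤ X ≤ 9) = P(X ≤ 9) - P(X ≤ 5)
                   = F(9) - F(5)
                   = 0.862324 - 0.344820
                   = 0.517504

This means approximately 51.8% of outcomes fall in the interval [6, 9].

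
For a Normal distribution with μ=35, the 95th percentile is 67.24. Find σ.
σ = 19.6005

For X ~ Normal(μ, σ), the p-th percentile satisfies x = μ + z_p × σ,
where z_p = Φ⁻¹(p) is the standard normal quantile.

Step 1: z_{0.95} = Φ⁻¹(0.95) = 1.6449

Step 2: Solve for σ:
67.24 = 35 + 1.6449 × σ
σ = (67.24 - 35) / 1.6449
σ = 32.24 / 1.6449
σ = 19.6005

Verification: μ + z × σ = 35 + 1.6449 × 19.6005 = 67.24 ✓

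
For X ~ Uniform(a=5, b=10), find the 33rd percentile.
6.6500

We have X ~ Uniform(a=5, b=10).

We want to find x such that P(X ≤ x) = 0.33.

This is the 33rd percentile, which means 33% of values fall below this point.

Using the inverse CDF (quantile function):
x = F⁻¹(0.33) = 6.6500

Verification: P(X ≤ 6.6500) = 0.33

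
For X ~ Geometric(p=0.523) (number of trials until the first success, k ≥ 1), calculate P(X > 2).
0.227529

We have X ~ Geometric(p=0.523) (number of trials until the first success, k ≥ 1).

P(X > 2) = 1 - P(X ≤ 2)
                = 1 - F(2)
                = 1 - 0.772471
                = 0.227529

So there's approximately a 22.8% chance that X exceeds 2.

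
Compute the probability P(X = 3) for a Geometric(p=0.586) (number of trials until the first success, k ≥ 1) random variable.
0.100438

We have X ~ Geometric(p=0.586) (number of trials until the first success, k ≥ 1).

For a Geometric distribution, the PMF gives us the probability of each outcome.

Using the PMF formula:
P(X = 3) = 0.100438

Rounded to 4 decimal places: 0.1004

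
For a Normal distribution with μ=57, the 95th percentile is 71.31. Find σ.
σ = 8.6999

For X ~ Normal(μ, σ), the p-th percentile satisfies x = μ + z_p × σ,
where z_p = Φ⁻¹(p) is the standard normal quantile.

Step 1: z_{0.95} = Φ⁻¹(0.95) = 1.6449

Step 2: Solve for σ:
71.31 = 57 + 1.6449 × σ
σ = (71.31 - 57) / 1.6449
σ = 14.31 / 1.6449
σ = 8.6999

Verification: μ + z × σ = 57 + 1.6449 × 8.6999 = 71.31 ✓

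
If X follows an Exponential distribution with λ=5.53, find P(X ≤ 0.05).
0.241566

We have X ~ Exponential(λ=5.53).

The CDF gives us P(X ≤ k).

Using the CDF:
P(X ≤ 0.05) = 0.241566

This means there's approximately a 24.2% chance that X is at most 0.05.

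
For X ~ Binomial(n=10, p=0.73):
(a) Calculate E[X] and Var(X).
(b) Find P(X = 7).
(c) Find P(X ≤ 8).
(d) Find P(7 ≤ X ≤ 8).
(a) E[X] = 7.3000, Var(X) = 1.9710
(b) P(X = 7) = 0.260935
(c) P(X ≤ 8) = 0.798070
(d) P(7 ≤ X ≤ 8) = 0.525494

We have X ~ Binomial(n=10, p=0.73).

(a) Moments:
E[X] = 7.3000
Var(X) = 1.9710
σ = √Var(X) = 1.4039

(b) Point probability using PMF:
P(X = 7) = 0.260935

(c) Cumulative probability using CDF:
P(X ≤ 8) = F(8) = 0.798070

(d) Range probability:
P(7 ≤ X ≤ 8) = P(X ≤ 8) - P(X ≤ 6)
                   = F(8) - F(6)
                   = 0.798070 - 0.272576
                   = 0.525494

This means approximately 52.5% of outcomes fall in the interval [7, 8].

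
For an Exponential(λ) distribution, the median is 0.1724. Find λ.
λ = 4.0206

For X ~ Exponential(λ), the CDF is F(x) = 1 - e^(-λx).
The median m satisfies F(m) = 0.5:
1 - e^(-λm) = 0.5
e^(-λm) = 0.5
λm = ln(2)
m = ln(2) / λ

Given m = 0.1724:
λ = ln(2) / 0.1724 = 0.693147 / 0.1724 = 4.0206

Verification: ln(2) / 4.0206 = 0.1724 ✓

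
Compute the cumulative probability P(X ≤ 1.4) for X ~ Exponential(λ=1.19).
0.810998

We have X ~ Exponential(λ=1.19).

The CDF gives us P(X ≤ k).

Using the CDF:
P(X ≤ 1.4) = 0.810998

This means there's approximately a 81.1% chance that X is at most 1.4.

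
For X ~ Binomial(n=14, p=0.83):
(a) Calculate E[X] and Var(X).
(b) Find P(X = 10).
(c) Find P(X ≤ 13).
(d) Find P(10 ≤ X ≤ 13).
(a) E[X] = 11.6200, Var(X) = 1.9754
(b) P(X = 10) = 0.129721
(c) P(X ≤ 13) = 0.926363
(d) P(10 ≤ X ≤ 13) = 0.852289

We have X ~ Binomial(n=14, p=0.83).

(a) Moments:
E[X] = 11.6200
Var(X) = 1.9754
σ = √Var(X) = 1.4055

(b) Point probability using PMF:
P(X = 10) = 0.129721

(c) Cumulative probability using CDF:
P(X ≤ 13) = F(13) = 0.926363

(d) Range probability:
P(10 ≤ X ≤ 13) = P(X ≤ 13) - P(X ≤ 9)
                   = F(13) - F(9)
                   = 0.926363 - 0.074075
                   = 0.852289

This means approximately 85.2% of outcomes fall in the interval [10, 13].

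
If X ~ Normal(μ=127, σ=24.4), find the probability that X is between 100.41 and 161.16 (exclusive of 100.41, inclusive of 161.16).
0.781333

We have X ~ Normal(μ=127, σ=24.4).

To find P(100.41 < X ≤ 161.16), we use:
P(100.41 < X ≤ 161.16) = P(X ≤ 161.16) - P(X ≤ 100.41)
                 = F(161.16) - F(100.41)
                 = 0.919243 - 0.137911
                 = 0.781333

So there's approximately a 78.1% chance that X falls in this range.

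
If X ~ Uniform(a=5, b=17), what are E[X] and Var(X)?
E[X] = 11.0000, Var(X) = 12.0000

We have X ~ Uniform(a=5, b=17).

For a Uniform distribution with a=5, b=17:

Expected value:
E[X] = 11.0000

Variance:
Var(X) = 12.0000

Standard deviation:
σ = √Var(X) = 3.4641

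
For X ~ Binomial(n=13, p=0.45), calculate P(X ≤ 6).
0.643742

We have X ~ Binomial(n=13, p=0.45).

The CDF gives us P(X ≤ k).

Using the CDF:
P(X ≤ 6) = 0.643742

This means there's approximately a 64.4% chance that X is at most 6.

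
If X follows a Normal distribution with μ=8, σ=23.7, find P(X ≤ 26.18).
0.778486

We have X ~ Normal(μ=8, σ=23.7).

The CDF gives us P(X ≤ k).

Using the CDF:
P(X ≤ 26.18) = 0.778486

This means there's approximately a 77.8% chance that X is at most 26.18.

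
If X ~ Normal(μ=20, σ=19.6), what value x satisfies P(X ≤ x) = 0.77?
34.4814

We have X ~ Normal(μ=20, σ=19.6).

We want to find x such that P(X ≤ x) = 0.77.

This is the 77th percentile, which means 77% of values fall below this point.

Using the inverse CDF (quantile function):
x = F⁻¹(0.77) = 34.4814

Verification: P(X ≤ 34.4814) = 0.77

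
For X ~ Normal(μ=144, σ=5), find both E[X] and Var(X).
E[X] = 144.0000, Var(X) = 25.0000

We have X ~ Normal(μ=144, σ=5).

For a Normal distribution with μ=144, σ=5:

Expected value:
E[X] = 144.0000

Variance:
Var(X) = 25.0000

Standard deviation:
σ = √Var(X) = 5.0000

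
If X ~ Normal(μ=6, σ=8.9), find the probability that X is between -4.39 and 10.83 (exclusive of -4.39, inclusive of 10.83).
0.584809

We have X ~ Normal(μ=6, σ=8.9).

To find P(-4.39 < X ≤ 10.83), we use:
P(-4.39 < X ≤ 10.83) = P(X ≤ 10.83) - P(X ≤ -4.39)
                 = F(10.83) - F(-4.39)
                 = 0.706331 - 0.121521
                 = 0.584809

So there's approximately a 58.5% chance that X falls in this range.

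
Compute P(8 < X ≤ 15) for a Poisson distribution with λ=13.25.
0.652215

We have X ~ Poisson(λ=13.25).

To find P(8 < X ≤ 15), we use:
P(8 < X ≤ 15) = P(X ≤ 15) - P(X ≤ 8)
                 = F(15) - F(8)
                 = 0.741078 - 0.088863
                 = 0.652215

So there's approximately a 65.2% chance that X falls in this range.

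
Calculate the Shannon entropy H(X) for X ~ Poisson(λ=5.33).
2.2378 nats

We have X ~ Poisson(λ=5.33).

The Shannon entropy measures the uncertainty or information content of the distribution.

For a Poisson distribution with λ=5.33:
H(X) = 2.2378 nats

(In bits, this would be 3.2284 bits.)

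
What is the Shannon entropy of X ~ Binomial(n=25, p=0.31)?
2.2546 nats

We have X ~ Binomial(n=25, p=0.31).

The Shannon entropy measures the uncertainty or information content of the distribution.

For a Binomial distribution with n=25, p=0.31:
H(X) = 2.2546 nats

(In bits, this would be 3.2527 bits.)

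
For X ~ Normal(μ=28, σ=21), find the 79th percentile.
44.9348

We have X ~ Normal(μ=28, σ=21).

We want to find x such that P(X ≤ x) = 0.79.

This is the 79th percentile, which means 79% of values fall below this point.

Using the inverse CDF (quantile function):
x = F⁻¹(0.79) = 44.9348

Verification: P(X ≤ 44.9348) = 0.79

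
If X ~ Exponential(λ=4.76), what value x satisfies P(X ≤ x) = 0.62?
0.2033

We have X ~ Exponential(λ=4.76).

We want to find x such that P(X ≤ x) = 0.62.

This is the 62nd percentile, which means 62% of values fall below this point.

Using the inverse CDF (quantile function):
x = F⁻¹(0.62) = 0.2033

Verification: P(X ≤ 0.2033) = 0.62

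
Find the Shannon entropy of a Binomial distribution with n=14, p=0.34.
1.9873 nats

We have X ~ Binomial(n=14, p=0.34).

The Shannon entropy measures the uncertainty or information content of the distribution.

For a Binomial distribution with n=14, p=0.34:
H(X) = 1.9873 nats

(In bits, this would be 2.8671 bits.)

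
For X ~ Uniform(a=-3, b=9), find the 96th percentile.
8.5200

We have X ~ Uniform(a=-3, b=9).

We want to find x such that P(X ≤ x) = 0.96.

This is the 96th percentile, which means 96% of values fall below this point.

Using the inverse CDF (quantile function):
x = F⁻¹(0.96) = 8.5200

Verification: P(X ≤ 8.5200) = 0.96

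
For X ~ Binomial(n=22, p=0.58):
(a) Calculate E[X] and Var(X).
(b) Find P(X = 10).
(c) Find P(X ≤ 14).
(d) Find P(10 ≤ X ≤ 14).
(a) E[X] = 12.7600, Var(X) = 5.3592
(b) P(X = 10) = 0.083934
(c) P(X ≤ 14) = 0.771851
(d) P(10 ≤ X ≤ 14) = 0.691424

We have X ~ Binomial(n=22, p=0.58).

(a) Moments:
E[X] = 12.7600
Var(X) = 5.3592
σ = √Var(X) = 2.3150

(b) Point probability using PMF:
P(X = 10) = 0.083934

(c) Cumulative probability using CDF:
P(X ≤ 14) = F(14) = 0.771851

(d) Range probability:
P(10 ≤ X ≤ 14) = P(X ≤ 14) - P(X ≤ 9)
                   = F(14) - F(9)
                   = 0.771851 - 0.080428
                   = 0.691424

This means approximately 69.1% of outcomes fall in the interval [10, 14].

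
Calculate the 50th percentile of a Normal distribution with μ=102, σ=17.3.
102.0000

We have X ~ Normal(μ=102, σ=17.3).

We want to find x such that P(X ≤ x) = 0.5.

This is the 50th percentile, which means 50% of values fall below this point.

Using the inverse CDF (quantile function):
x = F⁻¹(0.5) = 102.0000

Verification: P(X ≤ 102.0000) = 0.5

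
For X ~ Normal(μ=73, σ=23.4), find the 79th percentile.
91.8703

We have X ~ Normal(μ=73, σ=23.4).

We want to find x such that P(X ≤ x) = 0.79.

This is the 79th percentile, which means 79% of values fall below this point.

Using the inverse CDF (quantile function):
x = F⁻¹(0.79) = 91.8703

Verification: P(X ≤ 91.8703) = 0.79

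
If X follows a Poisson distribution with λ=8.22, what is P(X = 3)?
0.024921

We have X ~ Poisson(λ=8.22).

For a Poisson distribution, the PMF gives us the probability of each outcome.

Using the PMF formula:
P(X = 3) = 0.024921

Rounded to 4 decimal places: 0.0249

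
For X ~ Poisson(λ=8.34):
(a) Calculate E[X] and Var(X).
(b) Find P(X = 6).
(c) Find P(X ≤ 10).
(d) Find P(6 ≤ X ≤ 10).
(a) E[X] = 8.3400, Var(X) = 8.3400
(b) P(X = 6) = 0.111596
(c) P(X ≤ 10) = 0.780767
(d) P(6 ≤ X ≤ 10) = 0.618731

We have X ~ Poisson(λ=8.34).

(a) Moments:
E[X] = 8.3400
Var(X) = 8.3400
σ = √Var(X) = 2.8879

(b) Point probability using PMF:
P(X = 6) = 0.111596

(c) Cumulative probability using CDF:
P(X ≤ 10) = F(10) = 0.780767

(d) Range probability:
P(6 ≤ X ≤ 10) = P(X ≤ 10) - P(X ≤ 5)
                   = F(10) - F(5)
                   = 0.780767 - 0.162036
                   = 0.618731

This means approximately 61.9% of outcomes fall in the interval [6, 10].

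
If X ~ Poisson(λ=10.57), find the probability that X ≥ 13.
0.265298

We have X ~ Poisson(λ=10.57).

For discrete distributions, P(X ≥ 13) = 1 - P(X ≤ 12).

P(X ≤ 12) = 0.734702
P(X ≥ 13) = 1 - 0.734702 = 0.265298

So there's approximately a 26.5% chance that X is at least 13.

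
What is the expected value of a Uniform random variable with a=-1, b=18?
8.5000

We have X ~ Uniform(a=-1, b=18).

For a Uniform distribution with a=-1, b=18:
E[X] = 8.5000

This is the expected (average) value of X.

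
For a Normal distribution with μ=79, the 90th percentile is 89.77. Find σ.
σ = 8.4039

For X ~ Normal(μ, σ), the p-th percentile satisfies x = μ + z_p × σ,
where z_p = Φ⁻¹(p) is the standard normal quantile.

Step 1: z_{0.9} = Φ⁻¹(0.9) = 1.2816

Step 2: Solve for σ:
89.77 = 79 + 1.2816 × σ
σ = (89.77 - 79) / 1.2816
σ = 10.77 / 1.2816
σ = 8.4039

Verification: μ + z × σ = 79 + 1.2816 × 8.4039 = 89.77 ✓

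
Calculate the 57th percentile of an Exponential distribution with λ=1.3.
0.6492

We have X ~ Exponential(λ=1.3).

We want to find x such that P(X ≤ x) = 0.57.

This is the 57th percentile, which means 57% of values fall below this point.

Using the inverse CDF (quantile function):
x = F⁻¹(0.57) = 0.6492

Verification: P(X ≤ 0.6492) = 0.57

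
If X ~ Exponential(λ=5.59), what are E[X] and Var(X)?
E[X] = 0.1789, Var(X) = 0.0320

We have X ~ Exponential(λ=5.59).

For an Exponential distribution with λ=5.59:

Expected value:
E[X] = 0.1789

Variance:
Var(X) = 0.0320

Standard deviation:
σ = √Var(X) = 0.1789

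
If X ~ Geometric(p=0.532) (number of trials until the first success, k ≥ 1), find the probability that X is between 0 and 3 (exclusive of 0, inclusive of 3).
0.897497

We have X ~ Geometric(p=0.532) (number of trials until the first success, k ≥ 1).

To find P(0 < X ≤ 3), we use:
P(0 < X ≤ 3) = P(X ≤ 3) - P(X ≤ 0)
                 = F(3) - F(0)
                 = 0.897497 - 0.000000
                 = 0.897497

So there's approximately a 89.7% chance that X falls in this range.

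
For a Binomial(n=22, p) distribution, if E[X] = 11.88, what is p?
p = 0.54

For a Binomial(n, p) distribution:
E[X] = n × p

Given n = 22 and E[X] = 11.88:
11.88 = 22 × p
p = 11.88 / 22 = 0.54

Verification: Binomial(22, 0.54) has E[X] = 11.88 ✓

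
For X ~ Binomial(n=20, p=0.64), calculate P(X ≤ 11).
0.268265

We have X ~ Binomial(n=20, p=0.64).

The CDF gives us P(X ≤ k).

Using the CDF:
P(X ≤ 11) = 0.268265

This means there's approximately a 26.8% chance that X is at most 11.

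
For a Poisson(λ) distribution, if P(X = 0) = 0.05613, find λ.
λ = 2.8801

For a Poisson(λ) distribution, the PMF at 0 is:
P(X = 0) = λ^0 e^(-λ) / 0! = e^(-λ)

Given P(X = 0) = 0.05613:
e^(-λ) = 0.05613
-λ = ln(0.05613)
λ = -ln(0.05613) = 2.8801

Verification: e^(-2.8801) = 0.05613 ✓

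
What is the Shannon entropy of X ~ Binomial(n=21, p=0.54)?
2.2445 nats

We have X ~ Binomial(n=21, p=0.54).

The Shannon entropy measures the uncertainty or information content of the distribution.

For a Binomial distribution with n=21, p=0.54:
H(X) = 2.2445 nats

(In bits, this would be 3.2382 bits.)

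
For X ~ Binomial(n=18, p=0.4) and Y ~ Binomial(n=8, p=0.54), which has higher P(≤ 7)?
Y has higher probability (P(Y ≤ 7) = 0.9928 > P(X ≤ 7) = 0.5634)

Compute P(≤ 7) for each distribution:

X ~ Binomial(n=18, p=0.4):
P(X ≤ 7) = 0.5634

Y ~ Binomial(n=8, p=0.54):
P(Y ≤ 7) = 0.9928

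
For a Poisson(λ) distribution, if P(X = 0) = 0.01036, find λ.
λ = 4.5698

For a Poisson(λ) distribution, the PMF at 0 is:
P(X = 0) = λ^0 e^(-λ) / 0! = e^(-λ)

Given P(X = 0) = 0.01036:
e^(-λ) = 0.01036
-λ = ln(0.01036)
λ = -ln(0.01036) = 4.5698

Verification: e^(-4.5698) = 0.01036 ✓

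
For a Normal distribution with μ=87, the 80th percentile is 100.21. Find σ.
σ = 15.6959

For X ~ Normal(μ, σ), the p-th percentile satisfies x = μ + z_p × σ,
where z_p = Φ⁻¹(p) is the standard normal quantile.

Step 1: z_{0.8} = Φ⁻¹(0.8) = 0.8416

Step 2: Solve for σ:
100.21 = 87 + 0.8416 × σ
σ = (100.21 - 87) / 0.8416
σ = 13.21 / 0.8416
σ = 15.6959

Verification: μ + z × σ = 87 + 0.8416 × 15.6959 = 100.21 ✓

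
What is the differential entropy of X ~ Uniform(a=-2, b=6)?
2.0794 nats

We have X ~ Uniform(a=-2, b=6).

The differential entropy measures the uncertainty or information content of the distribution.

For a Uniform distribution with a=-2, b=6:
h(X) = 2.0794 nats

(In bits, this would be 3.0000 bits.)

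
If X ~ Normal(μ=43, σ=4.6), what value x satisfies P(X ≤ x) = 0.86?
47.9695

We have X ~ Normal(μ=43, σ=4.6).

We want to find x such that P(X ≤ x) = 0.86.

This is the 86th percentile, which means 86% of values fall below this point.

Using the inverse CDF (quantile function):
x = F⁻¹(0.86) = 47.9695

Verification: P(X ≤ 47.9695) = 0.86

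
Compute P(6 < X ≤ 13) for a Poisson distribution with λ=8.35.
0.681764

We have X ~ Poisson(λ=8.35).

To find P(6 < X ≤ 13), we use:
P(6 < X ≤ 13) = P(X ≤ 13) - P(X ≤ 6)
                 = F(13) - F(6)
                 = 0.954282 - 0.272518
                 = 0.681764

So there's approximately a 68.2% chance that X falls in this range.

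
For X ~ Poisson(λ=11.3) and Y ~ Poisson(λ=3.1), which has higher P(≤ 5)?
Y has higher probability (P(Y ≤ 5) = 0.9057 > P(X ≤ 5) = 0.0313)

Compute P(≤ 5) for each distribution:

X ~ Poisson(λ=11.3):
P(X ≤ 5) = 0.0313

Y ~ Poisson(λ=3.1):
P(Y ≤ 5) = 0.9057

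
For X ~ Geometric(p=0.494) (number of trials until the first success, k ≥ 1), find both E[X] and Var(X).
E[X] = 2.0243, Var(X) = 2.0735

We have X ~ Geometric(p=0.494) (number of trials until the first success, k ≥ 1).

For a Geometric distribution with p=0.494 (number of trials until the first success, k ≥ 1):

Expected value:
E[X] = 2.0243

Variance:
Var(X) = 2.0735

Standard deviation:
σ = √Var(X) = 1.4400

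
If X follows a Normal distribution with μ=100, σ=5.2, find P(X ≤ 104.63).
0.813370

We have X ~ Normal(μ=100, σ=5.2).

The CDF gives us P(X ≤ k).

Using the CDF:
P(X ≤ 104.63) = 0.813370

This means there's approximately a 81.3% chance that X is at most 104.63.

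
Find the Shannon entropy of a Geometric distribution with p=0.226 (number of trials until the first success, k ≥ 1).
2.3646 nats

We have X ~ Geometric(p=0.226) (number of trials until the first success, k ≥ 1).

The Shannon entropy measures the uncertainty or information content of the distribution.

For a Geometric distribution with p=0.226 (number of trials until the first success, k ≥ 1):
H(X) = 2.3646 nats

(In bits, this would be 3.4114 bits.)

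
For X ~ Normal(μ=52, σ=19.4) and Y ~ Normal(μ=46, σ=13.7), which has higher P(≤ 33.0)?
Y has higher probability (P(Y ≤ 33.0) = 0.1713 > P(X ≤ 33.0) = 0.1637)

Compute P(≤ 33.0) for each distribution:

X ~ Normal(μ=52, σ=19.4):
P(X ≤ 33.0) = 0.1637

Y ~ Normal(μ=46, σ=13.7):
P(Y ≤ 33.0) = 0.1713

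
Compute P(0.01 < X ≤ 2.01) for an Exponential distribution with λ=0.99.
0.853440

We have X ~ Exponential(λ=0.99).

To find P(0.01 < X ≤ 2.01), we use:
P(0.01 < X ≤ 2.01) = P(X ≤ 2.01) - P(X ≤ 0.01)
                 = F(2.01) - F(0.01)
                 = 0.863291 - 0.009851
                 = 0.853440

So there's approximately a 85.3% chance that X falls in this range.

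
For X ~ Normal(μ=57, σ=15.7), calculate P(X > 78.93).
0.081235

We have X ~ Normal(μ=57, σ=15.7).

P(X > 78.93) = 1 - P(X ≤ 78.93)
                = 1 - F(78.93)
                = 1 - 0.918765
                = 0.081235

So there's approximately a 8.1% chance that X exceeds 78.93.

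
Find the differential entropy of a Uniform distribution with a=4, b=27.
3.1355 nats

We have X ~ Uniform(a=4, b=27).

The differential entropy measures the uncertainty or information content of the distribution.

For a Uniform distribution with a=4, b=27:
h(X) = 3.1355 nats

(In bits, this would be 4.5236 bits.)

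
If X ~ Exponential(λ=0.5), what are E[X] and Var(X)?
E[X] = 2.0000, Var(X) = 4.0000

We have X ~ Exponential(λ=0.5).

For an Exponential distribution with λ=0.5:

Expected value:
E[X] = 2.0000

Variance:
Var(X) = 4.0000

Standard deviation:
σ = √Var(X) = 2.0000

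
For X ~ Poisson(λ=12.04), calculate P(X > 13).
0.322694

We have X ~ Poisson(λ=12.04).

P(X > 13) = 1 - P(X ≤ 13)
                = 1 - F(13)
                = 1 - 0.677306
                = 0.322694

So there's approximately a 32.3% chance that X exceeds 13.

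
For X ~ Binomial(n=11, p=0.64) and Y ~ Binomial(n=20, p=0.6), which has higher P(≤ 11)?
X has higher probability (P(X ≤ 11) = 1.0000 > P(Y ≤ 11) = 0.4044)

Compute P(≤ 11) for each distribution:

X ~ Binomial(n=11, p=0.64):
P(X ≤ 11) = 1.0000

Y ~ Binomial(n=20, p=0.6):
P(Y ≤ 11) = 0.4044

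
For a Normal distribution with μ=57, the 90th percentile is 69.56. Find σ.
σ = 9.8006

For X ~ Normal(μ, σ), the p-th percentile satisfies x = μ + z_p × σ,
where z_p = Φ⁻¹(p) is the standard normal quantile.

Step 1: z_{0.9} = Φ⁻¹(0.9) = 1.2816

Step 2: Solve for σ:
69.56 = 57 + 1.2816 × σ
σ = (69.56 - 57) / 1.2816
σ = 12.56 / 1.2816
σ = 9.8006

Verification: μ + z × σ = 57 + 1.2816 × 9.8006 = 69.56 ✓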